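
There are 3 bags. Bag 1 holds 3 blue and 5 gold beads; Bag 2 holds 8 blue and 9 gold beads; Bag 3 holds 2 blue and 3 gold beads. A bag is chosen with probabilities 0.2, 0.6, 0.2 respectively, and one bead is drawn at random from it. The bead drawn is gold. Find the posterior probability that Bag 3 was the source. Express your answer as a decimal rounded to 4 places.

Posterior probability ≈ 0.2133

Tabulate prior·likelihood by source: [1] prior 0.2, lik 0.625, product 0.1250; [2] prior 0.6, lik 0.5294, product 0.3176; [3] prior 0.2, lik 0.6, product 0.1200.
Normalizing constant = 0.56265; the posterior for Bag 3 is its product over the sum, 0.1200/0.56265 = 0.2133.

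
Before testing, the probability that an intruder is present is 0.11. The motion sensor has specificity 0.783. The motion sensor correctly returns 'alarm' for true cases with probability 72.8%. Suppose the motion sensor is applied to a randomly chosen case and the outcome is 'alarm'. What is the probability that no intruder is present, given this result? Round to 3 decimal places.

Write H for 'an intruder is present'. Prior odds H:¬H = 0.11/0.89 = 0.12360. For the 'alarm' outcome, the likelihood ratio is 0.728/0.217 = 3.3548.
Posterior odds = 0.12360 × 3.3548 = 0.41464, so P(H|E) = 0.41464/(1+0.41464) = 0.293. Then P(¬H|E) = 1 − 0.293 = 0.707.

P(¬H | E) ≈ 0.707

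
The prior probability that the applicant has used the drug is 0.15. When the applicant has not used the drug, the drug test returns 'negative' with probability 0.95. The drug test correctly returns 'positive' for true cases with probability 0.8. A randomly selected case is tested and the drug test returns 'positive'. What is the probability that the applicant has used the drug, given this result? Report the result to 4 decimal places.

Let H be the event that the applicant has used the drug. P(H) = 0.15, so P(¬H) = 0.85. With E the 'positive' result, P(E|H) = 0.8 and P(E|¬H) = 0.05.
P(E) = 0.8·0.15 + 0.05·0.85 = 0.12000 + 0.042500 = 0.16250.
By Bayes' theorem, P(H|E) = 0.12000 / 0.16250 = 0.7385.

P(H | E) ≈ 0.7385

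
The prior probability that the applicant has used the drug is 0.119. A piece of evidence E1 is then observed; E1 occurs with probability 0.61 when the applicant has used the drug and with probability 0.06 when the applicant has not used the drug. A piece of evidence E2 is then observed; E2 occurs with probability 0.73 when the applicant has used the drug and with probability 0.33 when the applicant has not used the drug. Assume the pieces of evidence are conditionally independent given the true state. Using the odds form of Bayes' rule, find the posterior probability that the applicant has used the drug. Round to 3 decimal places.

Posterior probability ≈ 0.752

Prior odds = 0.119/(1−0.119) = 0.13507. In log-odds, ln(0.13507) = -2.0019.
Add log likelihood ratios: ln(10.167) + ln(2.2121) = 3.1131.
Posterior log-odds = 1.1111, so posterior odds = exp(1.1111) = 3.0378. Converting, P(H|E) = 3.0378/4.0378 = 0.752.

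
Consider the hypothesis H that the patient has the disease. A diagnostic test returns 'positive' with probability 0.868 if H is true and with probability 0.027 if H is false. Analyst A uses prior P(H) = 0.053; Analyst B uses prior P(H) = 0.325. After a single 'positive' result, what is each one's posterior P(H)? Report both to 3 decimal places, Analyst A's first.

P('+'|H) = 0.868, P('+'|¬H) = 0.027.
Analyst A: numerator 0.868·0.053 = 0.046004; evidence = 0.046004+0.027·0.947 = 0.071573; posterior = 0.643.
Analyst B: numerator 0.868·0.325 = 0.28210; evidence = 0.28210+0.027·0.675 = 0.30033; posterior = 0.939.

Analyst A: 0.643; Analyst B: 0.939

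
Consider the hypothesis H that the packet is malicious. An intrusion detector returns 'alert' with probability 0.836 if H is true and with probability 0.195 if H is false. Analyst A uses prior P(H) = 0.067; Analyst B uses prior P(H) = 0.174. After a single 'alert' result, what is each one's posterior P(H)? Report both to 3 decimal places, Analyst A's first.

P('+'|H) = 0.836, P('+'|¬H) = 0.195.
Analyst A: numerator 0.836·0.067 = 0.056012; evidence = 0.056012+0.195·0.933 = 0.23795; posterior = 0.235.
Analyst B: numerator 0.836·0.174 = 0.14546; evidence = 0.14546+0.195·0.826 = 0.30653; posterior = 0.475.

Analyst A: 0.235; Analyst B: 0.475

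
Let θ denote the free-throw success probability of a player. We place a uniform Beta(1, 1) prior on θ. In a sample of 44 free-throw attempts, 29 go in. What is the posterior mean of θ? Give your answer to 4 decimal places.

Posterior mean ≈ 0.6522

Observing 29 successes and 15 failures updates Beta(1, 1) by adding the success and failure counts to the two shape parameters: α = 1+29 = 30, β = 1+15 = 16.
Posterior mean = α/(α+β) = 30/46 = 0.6522.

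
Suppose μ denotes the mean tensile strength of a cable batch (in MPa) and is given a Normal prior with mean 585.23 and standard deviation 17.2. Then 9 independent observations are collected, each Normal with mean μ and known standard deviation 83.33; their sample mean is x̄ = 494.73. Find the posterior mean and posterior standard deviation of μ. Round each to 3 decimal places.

Posterior mean ≈ 560.147; posterior SD ≈ 14.623

Prior precision 1/τ₀² = 1/17.2² = 0.00338021; data precision n/σ² = 9/83.33² = 0.00129610.
Posterior precision = 0.00338021 + 0.00129610 = 0.00467631, giving posterior SD = 1/√0.00467631 = 14.623.
Posterior mean = (0.00338021·585.23 + 0.00129610·494.73) / 0.00467631 = 560.147.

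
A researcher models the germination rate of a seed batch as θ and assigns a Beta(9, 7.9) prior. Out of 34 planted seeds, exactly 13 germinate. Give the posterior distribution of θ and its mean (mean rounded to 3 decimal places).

Posterior: Beta(22, 28.9); mean ≈ 0.432

The binomial likelihood is conjugate to the Beta prior: with 13 successes and 21 failures, the posterior is Beta(9+13, 7.9+21) = Beta(22, 28.9).
Posterior mean = α/(α+β) = 22/50.9 = 0.432.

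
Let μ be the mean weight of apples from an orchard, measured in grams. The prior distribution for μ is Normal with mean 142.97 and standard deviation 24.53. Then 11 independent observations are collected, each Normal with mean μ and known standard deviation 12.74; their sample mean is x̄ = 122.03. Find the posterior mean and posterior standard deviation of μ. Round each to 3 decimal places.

Prior precision 1/τ₀² = 1/24.53² = 0.00166190; data precision n/σ² = 11/12.74² = 0.0677726.
Posterior precision = 0.00166190 + 0.0677726 = 0.0694345, giving posterior SD = 1/√0.0694345 = 3.795.
Posterior mean = (0.00166190·142.97 + 0.0677726·122.03) / 0.0694345 = 122.531.

Posterior mean ≈ 122.531; posterior SD ≈ 3.795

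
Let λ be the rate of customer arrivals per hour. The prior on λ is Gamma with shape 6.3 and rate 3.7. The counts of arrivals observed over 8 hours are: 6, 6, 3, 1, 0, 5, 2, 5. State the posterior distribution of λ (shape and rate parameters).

Posterior: Gamma(shape=34.3, rate=11.7)

Total count ∑xᵢ = 28 over n = 8 hours.
Gamma is conjugate to the Poisson likelihood: posterior is Gamma(shape = 6.3+28 = 34.3, rate = 3.7+8 = 11.7).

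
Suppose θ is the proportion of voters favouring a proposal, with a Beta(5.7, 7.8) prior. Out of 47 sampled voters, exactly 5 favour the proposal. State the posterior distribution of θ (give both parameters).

The binomial likelihood is conjugate to the Beta prior: with 5 successes and 42 failures, the posterior is Beta(5.7+5, 7.8+42) = Beta(10.7, 49.8).

Posterior: Beta(10.7, 49.8)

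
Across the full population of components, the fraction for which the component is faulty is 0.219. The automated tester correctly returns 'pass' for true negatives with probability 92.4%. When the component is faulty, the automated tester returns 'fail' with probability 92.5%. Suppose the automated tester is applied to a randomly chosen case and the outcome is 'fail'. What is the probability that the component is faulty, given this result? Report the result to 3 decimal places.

P(H | E) ≈ 0.773

Write H for 'the component is faulty'. Prior odds H:¬H = 0.219/0.781 = 0.28041. For the 'fail' outcome, the likelihood ratio is 0.925/0.076 = 12.171.
Posterior odds = 0.28041 × 12.171 = 3.4129, so P(H|E) = 3.4129/(1+3.4129) = 0.773.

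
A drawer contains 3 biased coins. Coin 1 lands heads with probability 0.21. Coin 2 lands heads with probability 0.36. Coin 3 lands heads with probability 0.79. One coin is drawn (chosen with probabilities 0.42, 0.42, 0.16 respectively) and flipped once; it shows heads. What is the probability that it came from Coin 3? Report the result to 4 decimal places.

Posterior probability ≈ 0.3455

Tabulate prior·likelihood by source: [1] prior 0.42, lik 0.21, product 0.08820; [2] prior 0.42, lik 0.36, product 0.1512; [3] prior 0.16, lik 0.79, product 0.1264.
Normalizing constant = 0.36580; the posterior for Coin 3 is its product over the sum, 0.1264/0.36580 = 0.3455.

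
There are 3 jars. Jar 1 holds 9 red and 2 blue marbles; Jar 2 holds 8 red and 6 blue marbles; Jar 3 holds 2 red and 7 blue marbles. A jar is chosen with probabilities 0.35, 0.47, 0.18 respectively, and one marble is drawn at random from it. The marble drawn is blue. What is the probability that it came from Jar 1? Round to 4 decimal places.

Posterior probability ≈ 0.1571

P(blue|Jar 1) = 0.1818; P(blue|Jar 2) = 0.4286; P(blue|Jar 3) = 0.7778.
Prior × likelihood for each source: 0.35·0.1818=0.06364, 0.47·0.4286=0.2014, 0.18·0.7778=0.1400. Summing gives P(blue) = 0.40506.
P(Jar 1 | blue) = 0.06364 / 0.40506 = 0.1571.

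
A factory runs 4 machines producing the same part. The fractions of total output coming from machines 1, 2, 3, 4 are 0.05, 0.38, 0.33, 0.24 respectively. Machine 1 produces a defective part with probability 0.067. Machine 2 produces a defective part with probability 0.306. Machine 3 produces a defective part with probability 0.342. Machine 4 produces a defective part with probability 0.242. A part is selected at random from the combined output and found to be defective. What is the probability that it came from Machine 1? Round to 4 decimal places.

Posterior probability ≈ 0.0115

P(defective|M1) = 0.067; P(defective|M2) = 0.306; P(defective|M3) = 0.342; P(defective|M4) = 0.242.
Prior × likelihood for each source: 0.05·0.067=0.003350, 0.38·0.306=0.1163, 0.33·0.342=0.1129, 0.24·0.242=0.05808. Summing gives P(defective) = 0.29057.
P(Machine 1 | defective) = 0.003350 / 0.29057 = 0.0115.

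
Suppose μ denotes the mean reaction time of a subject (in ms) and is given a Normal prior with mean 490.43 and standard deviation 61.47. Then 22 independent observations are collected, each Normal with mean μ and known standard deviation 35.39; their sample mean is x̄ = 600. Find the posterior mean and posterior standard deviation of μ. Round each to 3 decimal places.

Prior precision 1/τ₀² = 1/61.47² = 0.00026465; data precision n/σ² = 22/35.39² = 0.0175655.
Posterior precision = 0.00026465 + 0.0175655 = 0.0178302, giving posterior SD = 1/√0.0178302 = 7.489.
Posterior mean = (0.00026465·490.43 + 0.0175655·600) / 0.0178302 = 598.374.

Posterior mean ≈ 598.374; posterior SD ≈ 7.489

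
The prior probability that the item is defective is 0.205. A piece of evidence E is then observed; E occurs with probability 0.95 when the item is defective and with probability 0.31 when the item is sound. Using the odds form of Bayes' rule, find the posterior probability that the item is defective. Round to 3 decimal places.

Posterior probability ≈ 0.441

Prior odds = 0.205/(1−0.205) = 0.25786.
Likelihood ratio for E = 0.95/0.31 = 3.0645.
Posterior odds = prior odds × LR = 0.79022.
Posterior probability = odds/(1+odds) = 0.79022/1.7902 = 0.441.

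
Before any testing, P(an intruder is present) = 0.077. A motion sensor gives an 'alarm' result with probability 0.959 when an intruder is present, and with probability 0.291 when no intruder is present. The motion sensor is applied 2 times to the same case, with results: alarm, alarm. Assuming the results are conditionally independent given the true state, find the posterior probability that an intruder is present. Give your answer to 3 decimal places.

Posterior P(H) ≈ 0.475

With H the event that an intruder is present, the joint likelihood of the observed sequence is P(data|H) = 0.959·0.959 = 0.91968 and P(data|¬H) = 0.291·0.291 = 0.084681.
Bayes: P(H|data) = 0.077·0.91968 / (0.077·0.91968 + 0.923·0.084681) = 0.070815/0.14898 = 0.4753.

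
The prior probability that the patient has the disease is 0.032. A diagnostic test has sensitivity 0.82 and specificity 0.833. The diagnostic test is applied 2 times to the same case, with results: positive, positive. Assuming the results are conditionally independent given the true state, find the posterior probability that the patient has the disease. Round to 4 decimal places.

With H the event that the patient has the disease, the joint likelihood of the observed sequence is P(data|H) = 0.82·0.82 = 0.67240 and P(data|¬H) = 0.167·0.167 = 0.027889.
Bayes: P(H|data) = 0.032·0.67240 / (0.032·0.67240 + 0.968·0.027889) = 0.021517/0.048513 = 0.4435.

Posterior P(H) ≈ 0.4435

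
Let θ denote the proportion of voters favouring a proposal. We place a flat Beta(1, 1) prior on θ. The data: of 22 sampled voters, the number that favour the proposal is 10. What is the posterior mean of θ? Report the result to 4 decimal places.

The binomial likelihood is conjugate to the Beta prior: with 10 successes and 12 failures, the posterior is Beta(1+10, 1+12) = Beta(11, 13).
Posterior mean = α/(α+β) = 11/24 = 0.4583.

Posterior mean ≈ 0.4583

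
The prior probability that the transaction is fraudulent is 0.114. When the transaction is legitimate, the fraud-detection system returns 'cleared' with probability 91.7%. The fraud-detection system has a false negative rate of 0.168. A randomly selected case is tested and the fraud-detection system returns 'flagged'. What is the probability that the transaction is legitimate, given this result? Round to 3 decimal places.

P(¬H | E) ≈ 0.437

Write H for 'the transaction is fraudulent'. Prior odds H:¬H = 0.114/0.886 = 0.12867. For the 'flagged' outcome, the likelihood ratio is 0.832/0.083 = 10.024.
Posterior odds = 0.12867 × 10.024 = 1.2898, so P(H|E) = 1.2898/(1+1.2898) = 0.563. Then P(¬H|E) = 1 − 0.563 = 0.437.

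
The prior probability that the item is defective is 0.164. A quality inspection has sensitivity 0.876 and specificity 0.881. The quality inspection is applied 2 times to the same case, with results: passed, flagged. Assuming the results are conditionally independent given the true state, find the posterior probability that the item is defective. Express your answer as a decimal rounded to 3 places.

Let H be the event that the item is defective; start with P(H) = 0.164. P('flagged'|H) = 0.876, P('flagged'|¬H) = 0.119.
Update on result 1 ('passed'): P(H) ← 0.124·0.1640 / (0.124·0.1640 + 0.881·0.8360) = 0.020336/0.75685 = 0.0269.
Update on result 2 ('flagged'): P(H) ← 0.876·0.0269 / (0.876·0.0269 + 0.119·0.9731) = 0.023537/0.13934 = 0.1689.

Posterior P(H) ≈ 0.169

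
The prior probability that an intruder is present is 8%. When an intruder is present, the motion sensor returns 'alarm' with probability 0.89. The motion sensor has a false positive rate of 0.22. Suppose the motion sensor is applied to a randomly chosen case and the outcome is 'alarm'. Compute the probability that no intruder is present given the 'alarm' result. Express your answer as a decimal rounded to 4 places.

Write H for 'an intruder is present'. Prior odds H:¬H = 0.08/0.92 = 0.086957. For the 'alarm' outcome, the likelihood ratio is 0.89/0.22 = 4.0455.
Posterior odds = 0.086957 × 4.0455 = 0.35178, so P(H|E) = 0.35178/(1+0.35178) = 0.2602. Then P(¬H|E) = 1 − 0.2602 = 0.7398.

P(¬H | E) ≈ 0.7398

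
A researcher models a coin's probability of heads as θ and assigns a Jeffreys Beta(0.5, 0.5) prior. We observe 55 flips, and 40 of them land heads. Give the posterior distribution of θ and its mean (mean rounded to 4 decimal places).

Posterior: Beta(40.5, 15.5); mean ≈ 0.7232

Observing 40 successes and 15 failures updates Beta(0.5, 0.5) by adding the success and failure counts to the two shape parameters: α = 0.5+40 = 40.5, β = 0.5+15 = 15.5.
E[θ | data] = 40.5/(40.5+15.5) = 0.7232.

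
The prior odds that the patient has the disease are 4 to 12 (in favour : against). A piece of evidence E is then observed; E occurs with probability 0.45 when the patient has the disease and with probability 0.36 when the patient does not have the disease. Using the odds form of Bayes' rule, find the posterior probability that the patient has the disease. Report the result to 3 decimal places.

Prior odds = 4/12 = 0.33333. In log-odds, ln(0.33333) = -1.0986.
Add log likelihood ratio: ln(1.2500) = 0.22314.
Posterior log-odds = -0.87547, so posterior odds = exp(-0.87547) = 0.41667. Converting, P(H|E) = 0.41667/1.4167 = 0.294.

Posterior probability ≈ 0.294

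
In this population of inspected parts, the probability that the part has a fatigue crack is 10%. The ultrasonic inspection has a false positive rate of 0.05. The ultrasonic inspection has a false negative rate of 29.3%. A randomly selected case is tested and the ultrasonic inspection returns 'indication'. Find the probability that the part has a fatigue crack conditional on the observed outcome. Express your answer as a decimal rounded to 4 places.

Write H for 'the part has a fatigue crack'. Prior odds H:¬H = 0.1/0.9 = 0.11111. For the 'indication' outcome, the likelihood ratio is 0.707/0.05 = 14.140.
Posterior odds = 0.11111 × 14.140 = 1.5711, so P(H|E) = 1.5711/(1+1.5711) = 0.6111.

P(H | E) ≈ 0.6111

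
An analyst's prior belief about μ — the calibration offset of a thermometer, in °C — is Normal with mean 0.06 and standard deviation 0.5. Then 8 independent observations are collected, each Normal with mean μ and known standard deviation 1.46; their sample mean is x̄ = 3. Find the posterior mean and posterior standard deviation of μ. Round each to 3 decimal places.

Posterior mean ≈ 1.483; posterior SD ≈ 0.359

Prior precision 1/τ₀² = 1/0.5² = 4.00000; data precision n/σ² = 8/1.46² = 3.75305.
Posterior precision = 4.00000 + 3.75305 = 7.75305, giving posterior SD = 1/√7.75305 = 0.359.
Posterior mean = (4.00000·0.06 + 3.75305·3) / 7.75305 = 1.483.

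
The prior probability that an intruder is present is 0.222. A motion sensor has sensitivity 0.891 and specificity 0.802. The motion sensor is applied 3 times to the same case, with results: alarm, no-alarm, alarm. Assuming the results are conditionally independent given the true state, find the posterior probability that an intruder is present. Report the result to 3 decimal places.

Let H be the event that an intruder is present; start with P(H) = 0.222. P('alarm'|H) = 0.891, P('alarm'|¬H) = 0.198.
Update on result 1 ('alarm'): P(H) ← 0.891·0.2220 / (0.891·0.2220 + 0.198·0.7780) = 0.19780/0.35185 = 0.5622.
Update on result 2 ('no-alarm'): P(H) ← 0.109·0.5622 / (0.109·0.5622 + 0.802·0.4378) = 0.061278/0.41241 = 0.1486.
Update on result 3 ('alarm'): P(H) ← 0.891·0.1486 / (0.891·0.1486 + 0.198·0.8514) = 0.13239/0.30097 = 0.4399.

Posterior P(H) ≈ 0.440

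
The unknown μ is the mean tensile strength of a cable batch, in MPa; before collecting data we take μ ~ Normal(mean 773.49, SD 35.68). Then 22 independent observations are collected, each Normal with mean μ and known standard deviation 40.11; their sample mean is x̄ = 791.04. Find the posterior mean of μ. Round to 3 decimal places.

With known σ, the Normal prior is conjugate. Weight on the data is w = (n/σ²)/(n/σ² + 1/τ₀²) = 0.0136747/(0.0136747+0.00078551) = 0.94568.
Posterior mean = w·x̄ + (1−w)·μ₀ = 0.94568·791.04 + 0.054322·773.49 = 790.087.

Posterior mean ≈ 790.087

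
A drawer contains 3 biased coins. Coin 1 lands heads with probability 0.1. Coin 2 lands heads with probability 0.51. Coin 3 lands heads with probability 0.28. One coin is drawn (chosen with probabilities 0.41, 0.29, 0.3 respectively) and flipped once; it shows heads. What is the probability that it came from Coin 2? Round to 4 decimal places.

Posterior probability ≈ 0.5420

P(heads|C1) = 0.1; P(heads|C2) = 0.51; P(heads|C3) = 0.28.
Prior × likelihood for each source: 0.41·0.1=0.04100, 0.29·0.51=0.1479, 0.3·0.28=0.08400. Summing gives P(heads) = 0.27290.
P(Coin 2 | heads) = 0.1479 / 0.27290 = 0.5420.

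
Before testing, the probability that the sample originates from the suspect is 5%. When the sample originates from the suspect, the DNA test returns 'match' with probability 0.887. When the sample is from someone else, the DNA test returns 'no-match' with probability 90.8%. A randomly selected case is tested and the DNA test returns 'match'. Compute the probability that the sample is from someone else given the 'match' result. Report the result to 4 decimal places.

Write H for 'the sample originates from the suspect'. Prior odds H:¬H = 0.05/0.95 = 0.052632. For the 'match' outcome, the likelihood ratio is 0.887/0.092 = 9.6413.
Posterior odds = 0.052632 × 9.6413 = 0.50744, so P(H|E) = 0.50744/(1+0.50744) = 0.3366. Then P(¬H|E) = 1 − 0.3366 = 0.6634.

P(¬H | E) ≈ 0.6634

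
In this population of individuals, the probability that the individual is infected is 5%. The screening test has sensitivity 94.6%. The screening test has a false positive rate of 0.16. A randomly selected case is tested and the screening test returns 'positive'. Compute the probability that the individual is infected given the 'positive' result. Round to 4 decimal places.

P(H | E) ≈ 0.2373

Write H for 'the individual is infected'. Prior odds H:¬H = 0.05/0.95 = 0.052632. For the 'positive' outcome, the likelihood ratio is 0.946/0.16 = 5.9125.
Posterior odds = 0.052632 × 5.9125 = 0.31118, so P(H|E) = 0.31118/(1+0.31118) = 0.2373.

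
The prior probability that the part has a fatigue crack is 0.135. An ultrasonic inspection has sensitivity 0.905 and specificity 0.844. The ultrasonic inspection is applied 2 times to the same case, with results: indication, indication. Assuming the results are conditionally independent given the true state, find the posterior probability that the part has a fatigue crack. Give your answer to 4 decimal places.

Posterior P(H) ≈ 0.8401

Let H be the event that the part has a fatigue crack; start with P(H) = 0.135. P('indication'|H) = 0.905, P('indication'|¬H) = 0.156.
Update on result 1 ('indication'): P(H) ← 0.905·0.1350 / (0.905·0.1350 + 0.156·0.8650) = 0.12218/0.25711 = 0.4752.
Update on result 2 ('indication'): P(H) ← 0.905·0.4752 / (0.905·0.4752 + 0.156·0.5248) = 0.43003/0.51191 = 0.8401.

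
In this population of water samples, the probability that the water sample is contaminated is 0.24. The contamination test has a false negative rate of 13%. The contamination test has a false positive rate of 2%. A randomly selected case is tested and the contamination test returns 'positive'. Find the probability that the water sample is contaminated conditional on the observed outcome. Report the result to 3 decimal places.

Write H for 'the water sample is contaminated'. Prior odds H:¬H = 0.24/0.76 = 0.31579. For the 'positive' outcome, the likelihood ratio is 0.87/0.02 = 43.500.
Posterior odds = 0.31579 × 43.500 = 13.737, so P(H|E) = 13.737/(1+13.737) = 0.932.

P(H | E) ≈ 0.932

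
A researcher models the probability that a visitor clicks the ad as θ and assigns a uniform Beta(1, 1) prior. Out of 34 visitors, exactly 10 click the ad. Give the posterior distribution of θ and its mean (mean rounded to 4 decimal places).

Posterior: Beta(11, 25); mean ≈ 0.3056

Observing 10 successes and 24 failures updates Beta(1, 1) by adding the success and failure counts to the two shape parameters: α = 1+10 = 11, β = 1+24 = 25.
Posterior mean = α/(α+β) = 11/36 = 0.3056.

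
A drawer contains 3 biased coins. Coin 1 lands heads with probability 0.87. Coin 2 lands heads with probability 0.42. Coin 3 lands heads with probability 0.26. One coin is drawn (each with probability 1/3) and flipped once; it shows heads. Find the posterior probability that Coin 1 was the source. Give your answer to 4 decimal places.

Posterior probability ≈ 0.5613

Tabulate prior·likelihood by source: [1] prior 0.333333, lik 0.87, product 0.2900; [2] prior 0.333333, lik 0.42, product 0.1400; [3] prior 0.333333, lik 0.26, product 0.08667.
Normalizing constant = 0.51667; the posterior for Coin 1 is its product over the sum, 0.2900/0.51667 = 0.5613.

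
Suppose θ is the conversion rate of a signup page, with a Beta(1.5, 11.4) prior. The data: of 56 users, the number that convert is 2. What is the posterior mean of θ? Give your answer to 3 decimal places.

Posterior mean ≈ 0.051

Observing 2 successes and 54 failures updates Beta(1.5, 11.4) by adding the success and failure counts to the two shape parameters: α = 1.5+2 = 3.5, β = 11.4+54 = 65.4.
E[θ | data] = 3.5/(3.5+65.4) = 0.051.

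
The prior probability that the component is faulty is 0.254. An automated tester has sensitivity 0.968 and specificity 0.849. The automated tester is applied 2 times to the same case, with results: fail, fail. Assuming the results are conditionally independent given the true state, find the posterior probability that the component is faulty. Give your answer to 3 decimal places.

With H the event that the component is faulty, the joint likelihood of the observed sequence is P(data|H) = 0.968·0.968 = 0.93702 and P(data|¬H) = 0.151·0.151 = 0.022801.
Bayes: P(H|data) = 0.254·0.93702 / (0.254·0.93702 + 0.746·0.022801) = 0.23800/0.25501 = 0.9333.

Posterior P(H) ≈ 0.933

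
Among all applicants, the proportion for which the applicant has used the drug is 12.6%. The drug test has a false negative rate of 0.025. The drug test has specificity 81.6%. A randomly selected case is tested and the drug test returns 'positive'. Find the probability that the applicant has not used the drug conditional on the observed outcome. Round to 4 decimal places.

P(¬H | E) ≈ 0.5669

Write H for 'the applicant has used the drug'. Prior odds H:¬H = 0.126/0.874 = 0.14416. For the 'positive' outcome, the likelihood ratio is 0.975/0.184 = 5.2989.
Posterior odds = 0.14416 × 5.2989 = 0.76392, so P(H|E) = 0.76392/(1+0.76392) = 0.4331. Then P(¬H|E) = 1 − 0.4331 = 0.5669.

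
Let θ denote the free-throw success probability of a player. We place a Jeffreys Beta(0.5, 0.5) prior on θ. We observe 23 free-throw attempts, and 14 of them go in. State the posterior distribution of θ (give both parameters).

Posterior: Beta(14.5, 9.5)

The binomial likelihood is conjugate to the Beta prior: with 14 successes and 9 failures, the posterior is Beta(0.5+14, 0.5+9) = Beta(14.5, 9.5).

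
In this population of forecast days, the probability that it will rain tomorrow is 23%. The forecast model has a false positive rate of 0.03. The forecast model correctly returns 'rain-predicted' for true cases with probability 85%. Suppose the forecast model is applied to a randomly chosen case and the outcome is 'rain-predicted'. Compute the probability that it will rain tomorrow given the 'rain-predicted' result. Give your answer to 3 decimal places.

Let H be the event that it will rain tomorrow. P(H) = 0.23, so P(¬H) = 0.77. With E the 'rain-predicted' result, P(E|H) = 0.85 and P(E|¬H) = 0.03.
P(E) = 0.85·0.23 + 0.03·0.77 = 0.19550 + 0.023100 = 0.21860.
By Bayes' theorem, P(H|E) = 0.19550 / 0.21860 = 0.894.

P(H | E) ≈ 0.894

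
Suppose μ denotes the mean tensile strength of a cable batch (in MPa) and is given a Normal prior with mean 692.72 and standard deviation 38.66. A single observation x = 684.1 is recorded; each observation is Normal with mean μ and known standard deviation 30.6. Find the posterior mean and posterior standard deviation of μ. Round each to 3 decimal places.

With known σ, the Normal prior is conjugate. Weight on the data is w = (n/σ²)/(n/σ² + 1/τ₀²) = 0.00106797/(0.00106797+0.00066908) = 0.61482.
Posterior mean = w·x̄ + (1−w)·μ₀ = 0.61482·684.1 + 0.38518·692.72 = 687.420. Posterior variance = 1/(0.00106797+0.00066908) = 575.691, so SD = 23.994.

Posterior mean ≈ 687.420; posterior SD ≈ 23.994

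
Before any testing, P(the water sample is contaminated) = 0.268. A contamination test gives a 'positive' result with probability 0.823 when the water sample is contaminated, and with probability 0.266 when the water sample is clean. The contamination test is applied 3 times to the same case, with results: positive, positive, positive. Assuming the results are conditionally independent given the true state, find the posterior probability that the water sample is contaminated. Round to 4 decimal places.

With H the event that the water sample is contaminated, the joint likelihood of the observed sequence is P(data|H) = 0.823·0.823·0.823 = 0.55744 and P(data|¬H) = 0.266·0.266·0.266 = 0.018821.
Bayes: P(H|data) = 0.268·0.55744 / (0.268·0.55744 + 0.732·0.018821) = 0.14939/0.16317 = 0.9156.

Posterior P(H) ≈ 0.9156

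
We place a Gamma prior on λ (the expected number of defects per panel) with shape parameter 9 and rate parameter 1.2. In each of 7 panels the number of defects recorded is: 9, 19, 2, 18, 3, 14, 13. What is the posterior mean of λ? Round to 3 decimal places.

Posterior mean ≈ 10.610

Total count ∑xᵢ = 78 over n = 7 panels.
Gamma is conjugate to the Poisson likelihood: posterior is Gamma(shape = 9+78 = 87, rate = 1.2+7 = 8.2).
Posterior mean = shape/rate = 87/8.2 = 10.610.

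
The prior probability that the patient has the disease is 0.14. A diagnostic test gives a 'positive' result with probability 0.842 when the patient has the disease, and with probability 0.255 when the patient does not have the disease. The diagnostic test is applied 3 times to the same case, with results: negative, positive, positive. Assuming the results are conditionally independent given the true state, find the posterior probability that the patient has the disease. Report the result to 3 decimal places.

Posterior P(H) ≈ 0.273

Let H be the event that the patient has the disease; start with P(H) = 0.14. P('positive'|H) = 0.842, P('positive'|¬H) = 0.255.
Update on result 1 ('negative'): P(H) ← 0.158·0.1400 / (0.158·0.1400 + 0.745·0.8600) = 0.022120/0.66282 = 0.0334.
Update on result 2 ('positive'): P(H) ← 0.842·0.0334 / (0.842·0.0334 + 0.255·0.9666) = 0.028100/0.27459 = 0.1023.
Update on result 3 ('positive'): P(H) ← 0.842·0.1023 / (0.842·0.1023 + 0.255·0.8977) = 0.086165/0.31507 = 0.2735.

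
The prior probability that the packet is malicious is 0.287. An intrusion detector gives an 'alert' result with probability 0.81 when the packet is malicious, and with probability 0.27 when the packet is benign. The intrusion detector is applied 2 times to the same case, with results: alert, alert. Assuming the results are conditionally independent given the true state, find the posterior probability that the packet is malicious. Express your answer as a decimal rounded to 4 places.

Posterior P(H) ≈ 0.7837

Let H be the event that the packet is malicious; start with P(H) = 0.287. P('alert'|H) = 0.81, P('alert'|¬H) = 0.27.
Update on result 1 ('alert'): P(H) ← 0.81·0.2870 / (0.81·0.2870 + 0.27·0.7130) = 0.23247/0.42498 = 0.5470.
Update on result 2 ('alert'): P(H) ← 0.81·0.5470 / (0.81·0.5470 + 0.27·0.4530) = 0.44308/0.56539 = 0.7837.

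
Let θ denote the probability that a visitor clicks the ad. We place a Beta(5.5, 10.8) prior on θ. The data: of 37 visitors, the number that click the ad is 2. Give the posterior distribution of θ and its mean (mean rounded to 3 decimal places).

The binomial likelihood is conjugate to the Beta prior: with 2 successes and 35 failures, the posterior is Beta(5.5+2, 10.8+35) = Beta(7.5, 45.8).
Posterior mean = α/(α+β) = 7.5/53.3 = 0.141.

Posterior: Beta(7.5, 45.8); mean ≈ 0.141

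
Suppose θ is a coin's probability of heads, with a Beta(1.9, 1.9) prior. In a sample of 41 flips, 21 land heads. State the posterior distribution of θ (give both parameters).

The binomial likelihood is conjugate to the Beta prior: with 21 successes and 20 failures, the posterior is Beta(1.9+21, 1.9+20) = Beta(22.9, 21.9).

Posterior: Beta(22.9, 21.9)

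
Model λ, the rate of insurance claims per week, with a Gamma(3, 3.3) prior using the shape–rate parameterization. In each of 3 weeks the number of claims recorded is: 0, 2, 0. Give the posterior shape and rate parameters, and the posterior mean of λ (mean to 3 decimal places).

Posterior: Gamma(shape=5, rate=6.3); mean ≈ 0.794

The Poisson likelihood adds the total count to the shape and the number of exposure periods to the rate. Here ∑xᵢ = 2 and n = 3, so shape 3→5 and rate 3.3→6.3.
E[λ | data] = 5/6.3 = 0.794.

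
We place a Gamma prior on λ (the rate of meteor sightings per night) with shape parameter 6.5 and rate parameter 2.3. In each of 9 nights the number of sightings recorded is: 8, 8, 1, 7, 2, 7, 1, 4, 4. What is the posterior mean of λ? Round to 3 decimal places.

Posterior mean ≈ 4.292

The Poisson likelihood adds the total count to the shape and the number of exposure periods to the rate. Here ∑xᵢ = 42 and n = 9, so shape 6.5→48.5 and rate 2.3→11.3.
Posterior mean = shape/rate = 48.5/11.3 = 4.292.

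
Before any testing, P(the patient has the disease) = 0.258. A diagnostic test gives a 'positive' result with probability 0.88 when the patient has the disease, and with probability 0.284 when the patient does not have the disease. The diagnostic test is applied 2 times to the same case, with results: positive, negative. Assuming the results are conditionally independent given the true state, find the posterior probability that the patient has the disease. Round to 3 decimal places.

Posterior P(H) ≈ 0.153

With H the event that the patient has the disease, the joint likelihood of the observed sequence is P(data|H) = 0.88·0.12 = 0.10560 and P(data|¬H) = 0.284·0.716 = 0.20334.
Bayes: P(H|data) = 0.258·0.10560 / (0.258·0.10560 + 0.742·0.20334) = 0.027245/0.17813 = 0.1530.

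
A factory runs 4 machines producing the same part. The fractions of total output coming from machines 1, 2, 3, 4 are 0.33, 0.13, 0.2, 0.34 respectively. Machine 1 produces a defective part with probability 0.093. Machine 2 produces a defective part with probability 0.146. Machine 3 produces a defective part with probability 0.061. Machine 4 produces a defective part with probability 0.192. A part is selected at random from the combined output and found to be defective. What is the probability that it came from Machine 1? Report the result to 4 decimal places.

Tabulate prior·likelihood by source: [1] prior 0.33, lik 0.093, product 0.03069; [2] prior 0.13, lik 0.146, product 0.01898; [3] prior 0.2, lik 0.061, product 0.01220; [4] prior 0.34, lik 0.192, product 0.06528.
Normalizing constant = 0.12715; the posterior for Machine 1 is its product over the sum, 0.03069/0.12715 = 0.2414.

Posterior probability ≈ 0.2414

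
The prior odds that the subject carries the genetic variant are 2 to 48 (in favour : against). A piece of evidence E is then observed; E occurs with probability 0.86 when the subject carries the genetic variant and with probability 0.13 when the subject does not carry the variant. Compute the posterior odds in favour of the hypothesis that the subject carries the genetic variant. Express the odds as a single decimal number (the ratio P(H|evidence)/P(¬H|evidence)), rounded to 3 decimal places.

Prior odds = 2/48 = 0.041667. In log-odds, ln(0.041667) = -3.1781.
Add log likelihood ratio: ln(6.6154) = 1.8894.
Posterior log-odds = -1.2887, so posterior odds = exp(-1.2887) = 0.27564.

Posterior odds ≈ 0.276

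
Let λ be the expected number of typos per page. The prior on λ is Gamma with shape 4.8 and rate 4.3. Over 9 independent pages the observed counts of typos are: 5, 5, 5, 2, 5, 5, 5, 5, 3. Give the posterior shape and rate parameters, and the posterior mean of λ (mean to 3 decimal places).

Posterior: Gamma(shape=44.8, rate=13.3); mean ≈ 3.368

Total count ∑xᵢ = 40 over n = 9 pages.
Gamma is conjugate to the Poisson likelihood: posterior is Gamma(shape = 4.8+40 = 44.8, rate = 4.3+9 = 13.3).
E[λ | data] = 44.8/13.3 = 3.368.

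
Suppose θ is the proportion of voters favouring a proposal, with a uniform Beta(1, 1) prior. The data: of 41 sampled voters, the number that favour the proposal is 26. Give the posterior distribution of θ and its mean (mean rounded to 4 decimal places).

Posterior: Beta(27, 16); mean ≈ 0.6279

Observing 26 successes and 15 failures updates Beta(1, 1) by adding the success and failure counts to the two shape parameters: α = 1+26 = 27, β = 1+15 = 16.
Posterior mean = α/(α+β) = 27/43 = 0.6279.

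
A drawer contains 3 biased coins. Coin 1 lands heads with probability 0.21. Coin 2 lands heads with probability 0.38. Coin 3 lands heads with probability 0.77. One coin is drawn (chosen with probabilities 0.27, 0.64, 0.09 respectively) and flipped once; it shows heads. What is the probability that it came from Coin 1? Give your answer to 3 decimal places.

P(heads|C1) = 0.21; P(heads|C2) = 0.38; P(heads|C3) = 0.77.
Prior × likelihood for each source: 0.27·0.21=0.05670, 0.64·0.38=0.2432, 0.09·0.77=0.06930. Summing gives P(heads) = 0.36920.
P(Coin 1 | heads) = 0.05670 / 0.36920 = 0.154.

Posterior probability ≈ 0.154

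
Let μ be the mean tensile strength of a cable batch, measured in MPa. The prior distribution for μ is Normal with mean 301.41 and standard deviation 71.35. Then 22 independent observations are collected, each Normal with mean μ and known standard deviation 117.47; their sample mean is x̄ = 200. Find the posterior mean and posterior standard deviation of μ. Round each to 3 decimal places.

Posterior mean ≈ 211.124; posterior SD ≈ 23.631

With known σ, the Normal prior is conjugate. Weight on the data is w = (n/σ²)/(n/σ² + 1/τ₀²) = 0.00159430/(0.00159430+0.00019643) = 0.89031.
Posterior mean = w·x̄ + (1−w)·μ₀ = 0.89031·200 + 0.10969·301.41 = 211.124. Posterior variance = 1/(0.00159430+0.00019643) = 558.432, so SD = 23.631.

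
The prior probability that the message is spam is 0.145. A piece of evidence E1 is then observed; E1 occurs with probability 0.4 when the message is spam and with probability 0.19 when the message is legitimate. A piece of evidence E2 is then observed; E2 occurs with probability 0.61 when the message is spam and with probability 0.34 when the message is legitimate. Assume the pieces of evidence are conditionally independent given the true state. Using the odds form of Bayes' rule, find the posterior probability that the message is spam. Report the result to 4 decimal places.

Prior odds = 0.145/(1−0.145) = 0.16959.
Likelihood ratio for E1 = 0.4/0.19 = 2.1053.
Likelihood ratio for E2 = 0.61/0.34 = 1.7941.
Posterior odds = prior odds × LR₁ × LR₂ = 0.64056.
Posterior probability = odds/(1+odds) = 0.64056/1.6406 = 0.3905.

Posterior probability ≈ 0.3905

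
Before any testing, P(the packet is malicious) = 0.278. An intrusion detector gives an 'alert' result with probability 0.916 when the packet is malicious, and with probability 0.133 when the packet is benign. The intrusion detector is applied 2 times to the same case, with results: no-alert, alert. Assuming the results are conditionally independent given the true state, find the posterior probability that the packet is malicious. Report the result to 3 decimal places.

Posterior P(H) ≈ 0.204

Let H be the event that the packet is malicious; start with P(H) = 0.278. P('alert'|H) = 0.916, P('alert'|¬H) = 0.133.
Update on result 1 ('no-alert'): P(H) ← 0.084·0.2780 / (0.084·0.2780 + 0.867·0.7220) = 0.023352/0.64933 = 0.0360.
Update on result 2 ('alert'): P(H) ← 0.916·0.0360 / (0.916·0.0360 + 0.133·0.9640) = 0.032943/0.16116 = 0.2044.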